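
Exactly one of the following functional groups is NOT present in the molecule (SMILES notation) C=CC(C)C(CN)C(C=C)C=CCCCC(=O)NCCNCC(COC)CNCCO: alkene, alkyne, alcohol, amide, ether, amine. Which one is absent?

amide: present (CH2CONHCH2 — –C(=O)–N– linkage → amide (the N is not an amine)).
amine: present (CH(CH2NH2) — pendant –CH2NH2: N on sp³ C, no adjacent C=O → amine).
alkene: present (CH2=CH — C=C double bond → alkene).
alcohol: present (CH2OH — –OH on an sp³ carbon → alcohol).
ether: present (CH(CH2OCH3) — pendant –CH2OCH3: C–O–C linkage → ether).
alkyne: no segment matches this pattern.

alkyne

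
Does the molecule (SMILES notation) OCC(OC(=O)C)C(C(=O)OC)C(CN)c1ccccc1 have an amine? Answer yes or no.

Taking each segment in turn:
  HOCH2: HO– on an sp³ carbon → alcohol.
  CH(OCOCH3): pendant –OC(=O)CH3: an acyloxy group → ester.
  CH(COOCH3): pendant –COOCH3: carbonyl C bonded to C and –OCH3 → ester.
  CH(CH2NH2): pendant –CH2NH2: N on sp³ C, no adjacent C=O → amine.
  C6H5: –C6H5 phenyl ring → arene.
The CH(CH2NH2) segment supplies the amine: pendant –CH2NH2: N on sp³ C, no adjacent C=O → amine.

yes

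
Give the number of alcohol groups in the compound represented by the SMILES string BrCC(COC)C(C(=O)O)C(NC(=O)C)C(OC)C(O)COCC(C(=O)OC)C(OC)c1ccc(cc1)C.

Reading the structure from left to right:
  BrCH2: halogen on an sp³ carbon → alkyl halide.
  CH(CH2OCH3): pendant –CH2OCH3: C–O–C linkage → ether.
  CH(COOH): pendant –COOH: carbonyl C bonded to C and –OH → carboxylic acid.
  CH(NHCOCH3): pendant –NHC(=O)CH3: N bonded to a carbonyl → amide (not amine).
  CH(OCH3): pendant –OCH3: C–O–C with sp³ C, no adjacent C=O → ether.
  CH(OH): –OH on an sp³ carbon → alcohol (secondary).
  CH2OCH2: C–O–C with sp³ carbons on both sides and no adjacent C=O → ether.
  CH(COOCH3): pendant –COOCH3: carbonyl C bonded to C and –OCH3 → ester.
  CH(OCH3): pendant –OCH3: C–O–C with sp³ C, no adjacent C=O → ether.
  C6H4: para-disubstituted benzene ring → arene.
Alcohol appears at: CH(OH) → 1.

1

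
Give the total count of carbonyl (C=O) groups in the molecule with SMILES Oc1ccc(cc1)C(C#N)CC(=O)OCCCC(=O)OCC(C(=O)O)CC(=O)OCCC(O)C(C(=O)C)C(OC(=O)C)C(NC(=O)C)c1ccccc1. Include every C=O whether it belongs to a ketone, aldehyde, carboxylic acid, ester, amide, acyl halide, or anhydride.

7

CH2COOCH2: ester, 1 C=O (running total 1).
CH2COOCH2: ester, 1 C=O (running total 2).
CH(COOH): carboxylic acid, 1 C=O (running total 3).
CH2COOCH2: ester, 1 C=O (running total 4).
CH(COCH3): ketone, 1 C=O (running total 5).
CH(OCOCH3): ester, 1 C=O (running total 6).
CH(NHCOCH3): amide, 1 C=O (running total 7).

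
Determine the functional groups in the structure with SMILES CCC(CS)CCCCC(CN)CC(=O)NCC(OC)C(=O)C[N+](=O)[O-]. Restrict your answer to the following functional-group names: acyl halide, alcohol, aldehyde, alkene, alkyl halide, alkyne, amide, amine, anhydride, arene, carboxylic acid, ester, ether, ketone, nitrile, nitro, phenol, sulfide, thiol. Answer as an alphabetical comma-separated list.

pendant –CH2SH → thiol.
pendant –CH2NH2: N on sp³ C, no adjacent C=O → amine.
–C(=O)–N– linkage → amide (the N is not an amine).
pendant –OCH3: C–O–C with sp³ C, no adjacent C=O → ether.
–C(=O)– with carbon on both sides → ketone.
–NO2 on carbon → nitro group.

amide, amine, ether, ketone, nitro, thiol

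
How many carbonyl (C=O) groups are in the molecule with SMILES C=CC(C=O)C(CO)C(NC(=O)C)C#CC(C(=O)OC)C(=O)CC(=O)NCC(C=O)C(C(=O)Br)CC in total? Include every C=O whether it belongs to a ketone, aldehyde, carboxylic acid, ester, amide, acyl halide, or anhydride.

7

CH(CHO): aldehyde, 1 C=O (running total 1).
CH(NHCOCH3): amide, 1 C=O (running total 2).
CH(COOCH3): ester, 1 C=O (running total 3).
CO: ketone, 1 C=O (running total 4).
CH2CONHCH2: amide, 1 C=O (running total 5).
CH(CHO): aldehyde, 1 C=O (running total 6).
CH(COBr): acyl halide, 1 C=O (running total 7).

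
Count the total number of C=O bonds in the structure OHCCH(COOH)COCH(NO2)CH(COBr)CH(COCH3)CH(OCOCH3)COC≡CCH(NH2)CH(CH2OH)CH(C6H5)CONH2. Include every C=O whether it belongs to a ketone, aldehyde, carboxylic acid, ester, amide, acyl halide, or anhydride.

OHC: aldehyde, 1 C=O (running total 1).
CH(COOH): carboxylic acid, 1 C=O (running total 2).
CO: ketone, 1 C=O (running total 3).
CH(COBr): acyl halide, 1 C=O (running total 4).
CH(COCH3): ketone, 1 C=O (running total 5).
CH(OCOCH3): ester, 1 C=O (running total 6).
CO: ketone, 1 C=O (running total 7).
CONH2: amide, 1 C=O (running total 8).

8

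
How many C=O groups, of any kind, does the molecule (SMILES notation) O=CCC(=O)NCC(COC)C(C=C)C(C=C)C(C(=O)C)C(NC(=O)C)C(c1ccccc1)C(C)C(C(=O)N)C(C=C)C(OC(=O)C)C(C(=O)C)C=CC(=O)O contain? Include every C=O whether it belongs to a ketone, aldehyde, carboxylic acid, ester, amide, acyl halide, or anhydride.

OHC: aldehyde, 1 C=O (running total 1).
CH2CONHCH2: amide, 1 C=O (running total 2).
CH(COCH3): ketone, 1 C=O (running total 3).
CH(NHCOCH3): amide, 1 C=O (running total 4).
CH(CONH2): amide, 1 C=O (running total 5).
CH(OCOCH3): ester, 1 C=O (running total 6).
CH(COCH3): ketone, 1 C=O (running total 7).
COOH: carboxylic acid, 1 C=O (running total 8).

8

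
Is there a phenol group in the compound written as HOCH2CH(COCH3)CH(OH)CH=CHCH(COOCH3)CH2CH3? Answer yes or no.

no

Working along the chain:
  HOCH2: HO– on an sp³ carbon → alcohol.
  CH(COCH3): pendant –COCH3: carbonyl C bonded to two carbons → ketone.
  CH(OH): –OH on an sp³ carbon → alcohol (secondary).
  CH=CH: C=C double bond → alkene.
  CH(COOCH3): pendant –COOCH3: carbonyl C bonded to C and –OCH3 → ester.
In each of HOCH2 and CH(OH), the –OH is on an sp³ carbon, not on an aromatic ring, so it is an alcohol.
The groups actually present are: alcohol, alkene, ester, ketone.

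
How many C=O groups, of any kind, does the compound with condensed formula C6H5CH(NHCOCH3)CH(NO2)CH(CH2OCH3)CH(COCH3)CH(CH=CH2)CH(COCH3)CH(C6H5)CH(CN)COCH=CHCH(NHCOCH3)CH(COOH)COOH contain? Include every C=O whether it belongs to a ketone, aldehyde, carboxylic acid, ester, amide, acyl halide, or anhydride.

7

CH(NHCOCH3): amide, 1 C=O (running total 1).
CH(COCH3): ketone, 1 C=O (running total 2).
CH(COCH3): ketone, 1 C=O (running total 3).
CO: ketone, 1 C=O (running total 4).
CH(NHCOCH3): amide, 1 C=O (running total 5).
CH(COOH): carboxylic acid, 1 C=O (running total 6).
COOH: carboxylic acid, 1 C=O (running total 7).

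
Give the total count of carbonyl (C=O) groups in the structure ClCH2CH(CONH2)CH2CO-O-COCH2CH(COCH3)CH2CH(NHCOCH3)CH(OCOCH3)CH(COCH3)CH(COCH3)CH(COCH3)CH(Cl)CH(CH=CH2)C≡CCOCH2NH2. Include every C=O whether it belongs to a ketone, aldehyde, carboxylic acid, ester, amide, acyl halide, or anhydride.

CH(CONH2): amide, 1 C=O (running total 1).
CH2CO-O-COCH2: anhydride, 2 C=O (running total 3).
CH(COCH3): ketone, 1 C=O (running total 4).
CH(NHCOCH3): amide, 1 C=O (running total 5).
CH(OCOCH3): ester, 1 C=O (running total 6).
CH(COCH3): ketone, 1 C=O (running total 7).
CH(COCH3): ketone, 1 C=O (running total 8).
CH(COCH3): ketone, 1 C=O (running total 9).
CO: ketone, 1 C=O (running total 10).

10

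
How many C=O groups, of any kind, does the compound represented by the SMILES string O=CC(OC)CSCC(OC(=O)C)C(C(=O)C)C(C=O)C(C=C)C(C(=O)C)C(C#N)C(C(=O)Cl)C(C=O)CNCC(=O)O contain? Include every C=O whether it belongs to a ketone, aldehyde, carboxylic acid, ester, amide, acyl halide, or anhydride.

8

OHC: aldehyde, 1 C=O (running total 1).
CH(OCOCH3): ester, 1 C=O (running total 2).
CH(COCH3): ketone, 1 C=O (running total 3).
CH(CHO): aldehyde, 1 C=O (running total 4).
CH(COCH3): ketone, 1 C=O (running total 5).
CH(COCl): acyl halide, 1 C=O (running total 6).
CH(CHO): aldehyde, 1 C=O (running total 7).
COOH: carboxylic acid, 1 C=O (running total 8).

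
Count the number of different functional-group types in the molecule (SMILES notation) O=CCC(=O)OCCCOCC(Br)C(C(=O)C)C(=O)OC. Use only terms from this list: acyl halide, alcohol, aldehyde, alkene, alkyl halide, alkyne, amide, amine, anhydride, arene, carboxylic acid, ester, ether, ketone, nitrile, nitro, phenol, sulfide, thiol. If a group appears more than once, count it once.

terminal –CHO: carbonyl C bonded to H and C → aldehyde.
–C(=O)–O–C with C on the carbonyl side → ester.
C–O–C with sp³ carbons on both sides and no adjacent C=O → ether.
halogen on an sp³ carbon → alkyl halide.
pendant –COCH3: carbonyl C bonded to two carbons → ketone.
–C(=O)OCH3: carbonyl C bonded to C and to –OCH3 → ester (not ketone + ether).
Distinct types present: aldehyde, alkyl halide, ester, ether, ketone.

5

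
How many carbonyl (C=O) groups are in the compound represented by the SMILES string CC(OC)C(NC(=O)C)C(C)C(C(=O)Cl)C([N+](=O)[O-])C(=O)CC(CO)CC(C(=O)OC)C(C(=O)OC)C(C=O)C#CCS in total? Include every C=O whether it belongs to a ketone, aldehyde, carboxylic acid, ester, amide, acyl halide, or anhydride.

CH(NHCOCH3): amide, 1 C=O (running total 1).
CH(COCl): acyl halide, 1 C=O (running total 2).
CO: ketone, 1 C=O (running total 3).
CH(COOCH3): ester, 1 C=O (running total 4).
CH(COOCH3): ester, 1 C=O (running total 5).
CH(CHO): aldehyde, 1 C=O (running total 6).

6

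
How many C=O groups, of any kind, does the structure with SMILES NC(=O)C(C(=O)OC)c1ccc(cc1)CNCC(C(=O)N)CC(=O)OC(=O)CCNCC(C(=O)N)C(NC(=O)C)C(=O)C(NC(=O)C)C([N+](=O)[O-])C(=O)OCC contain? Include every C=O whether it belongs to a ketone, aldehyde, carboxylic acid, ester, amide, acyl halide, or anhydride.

10

H2NCO: amide, 1 C=O (running total 1).
CH(COOCH3): ester, 1 C=O (running total 2).
CH(CONH2): amide, 1 C=O (running total 3).
CH2CO-O-COCH2: anhydride, 2 C=O (running total 5).
CH(CONH2): amide, 1 C=O (running total 6).
CH(NHCOCH3): amide, 1 C=O (running total 7).
CO: ketone, 1 C=O (running total 8).
CH(NHCOCH3): amide, 1 C=O (running total 9).
COOCH2CH3: ester, 1 C=O (running total 10).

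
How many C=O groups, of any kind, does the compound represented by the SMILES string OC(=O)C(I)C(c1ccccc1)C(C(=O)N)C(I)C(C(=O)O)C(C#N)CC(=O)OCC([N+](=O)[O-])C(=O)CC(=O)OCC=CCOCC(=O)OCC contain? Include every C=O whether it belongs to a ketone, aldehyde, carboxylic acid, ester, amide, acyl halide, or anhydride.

7

HOOC: carboxylic acid, 1 C=O (running total 1).
CH(CONH2): amide, 1 C=O (running total 2).
CH(COOH): carboxylic acid, 1 C=O (running total 3).
CH2COOCH2: ester, 1 C=O (running total 4).
CO: ketone, 1 C=O (running total 5).
CH2COOCH2: ester, 1 C=O (running total 6).
COOCH2CH3: ester, 1 C=O (running total 7).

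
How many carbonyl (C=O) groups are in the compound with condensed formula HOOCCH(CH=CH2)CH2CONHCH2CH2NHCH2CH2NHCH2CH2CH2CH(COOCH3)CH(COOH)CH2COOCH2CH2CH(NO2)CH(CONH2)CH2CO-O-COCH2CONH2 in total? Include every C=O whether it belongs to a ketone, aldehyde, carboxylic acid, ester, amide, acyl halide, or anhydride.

9

HOOC: carboxylic acid, 1 C=O (running total 1).
CH2CONHCH2: amide, 1 C=O (running total 2).
CH(COOCH3): ester, 1 C=O (running total 3).
CH(COOH): carboxylic acid, 1 C=O (running total 4).
CH2COOCH2: ester, 1 C=O (running total 5).
CH(CONH2): amide, 1 C=O (running total 6).
CH2CO-O-COCH2: anhydride, 2 C=O (running total 8).
CONH2: amide, 1 C=O (running total 9).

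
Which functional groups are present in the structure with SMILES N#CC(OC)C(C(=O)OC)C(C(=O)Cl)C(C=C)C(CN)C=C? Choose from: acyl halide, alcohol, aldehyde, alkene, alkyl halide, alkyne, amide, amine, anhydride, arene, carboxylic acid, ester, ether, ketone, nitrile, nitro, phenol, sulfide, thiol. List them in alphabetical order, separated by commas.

acyl halide, alkene, amine, ester, ether, nitrile

N≡C–: carbon triple-bonded to nitrogen → nitrile.
pendant –OCH3: C–O–C with sp³ C, no adjacent C=O → ether.
pendant –COOCH3: carbonyl C bonded to C and –OCH3 → ester.
pendant –C(=O)X: carbonyl C bonded to C and halogen → acyl halide.
pendant –CH=CH2: C=C double bond → alkene.
pendant –CH2NH2: N on sp³ C, no adjacent C=O → amine.
C=C double bond → alkene.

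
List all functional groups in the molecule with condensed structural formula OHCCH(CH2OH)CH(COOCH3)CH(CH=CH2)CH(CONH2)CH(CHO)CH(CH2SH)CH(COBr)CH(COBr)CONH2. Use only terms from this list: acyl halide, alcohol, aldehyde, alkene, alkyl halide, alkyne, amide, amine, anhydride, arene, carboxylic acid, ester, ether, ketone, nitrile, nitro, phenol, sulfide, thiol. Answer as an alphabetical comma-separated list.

acyl halide, alcohol, aldehyde, alkene, amide, ester, thiol

Taking each segment in turn:
  OHC: terminal –CHO: carbonyl C bonded to H and C → aldehyde.
  CH(CH2OH): pendant –CH2OH on an sp³ backbone C → alcohol.
  CH(COOCH3): pendant –COOCH3: carbonyl C bonded to C and –OCH3 → ester.
  CH(CH=CH2): pendant –CH=CH2: C=C double bond → alkene.
  CH(CONH2): pendant –CONH2: carbonyl C bonded to C and N → amide.
  CH(CHO): pendant –CHO: carbonyl C bonded to C and H → aldehyde.
  CH(CH2SH): pendant –CH2SH → thiol.
  CH(COBr): pendant –C(=O)X: carbonyl C bonded to C and halogen → acyl halide.
  CH(COBr): pendant –C(=O)X: carbonyl C bonded to C and halogen → acyl halide.
  CONH2: –C(=O)NH2: carbonyl C bonded to C and to N → amide (the N is not a separate amine).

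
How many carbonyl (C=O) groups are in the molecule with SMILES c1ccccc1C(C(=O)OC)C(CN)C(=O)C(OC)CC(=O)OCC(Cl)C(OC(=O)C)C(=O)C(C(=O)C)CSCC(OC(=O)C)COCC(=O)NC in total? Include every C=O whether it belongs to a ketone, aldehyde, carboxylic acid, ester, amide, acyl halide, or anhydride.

8

CH(COOCH3): ester, 1 C=O (running total 1).
CO: ketone, 1 C=O (running total 2).
CH2COOCH2: ester, 1 C=O (running total 3).
CH(OCOCH3): ester, 1 C=O (running total 4).
CO: ketone, 1 C=O (running total 5).
CH(COCH3): ketone, 1 C=O (running total 6).
CH(OCOCH3): ester, 1 C=O (running total 7).
CONHCH3: amide, 1 C=O (running total 8).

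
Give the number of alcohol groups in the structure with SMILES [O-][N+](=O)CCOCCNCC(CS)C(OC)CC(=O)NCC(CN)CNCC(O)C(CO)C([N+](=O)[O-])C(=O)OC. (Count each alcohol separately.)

–NO2 on carbon → nitro group.
C–O–C with sp³ carbons on both sides and no adjacent C=O → ether.
C–N–C with sp³ carbons and no adjacent C=O → amine (secondary).
pendant –CH2SH → thiol.
pendant –OCH3: C–O–C with sp³ C, no adjacent C=O → ether.
–C(=O)–N– linkage → amide (the N is not an amine).
pendant –CH2NH2: N on sp³ C, no adjacent C=O → amine.
C–N–C with sp³ carbons and no adjacent C=O → amine (secondary).
–OH on an sp³ carbon → alcohol (secondary).
pendant –CH2OH on an sp³ backbone C → alcohol.
–NO2 on an sp³ carbon → nitro (the N=O is not a carbonyl).
–C(=O)OCH3: carbonyl C bonded to C and to –OCH3 → ester (not ketone + ether).
Alcohol appears at: CH(OH), CH(CH2OH) → 2.

2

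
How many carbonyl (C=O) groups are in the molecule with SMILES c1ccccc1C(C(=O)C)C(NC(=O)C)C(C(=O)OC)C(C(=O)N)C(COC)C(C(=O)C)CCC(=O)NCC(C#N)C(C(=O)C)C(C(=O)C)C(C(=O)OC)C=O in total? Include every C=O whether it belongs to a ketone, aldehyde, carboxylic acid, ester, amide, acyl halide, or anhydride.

10

CH(COCH3): ketone, 1 C=O (running total 1).
CH(NHCOCH3): amide, 1 C=O (running total 2).
CH(COOCH3): ester, 1 C=O (running total 3).
CH(CONH2): amide, 1 C=O (running total 4).
CH(COCH3): ketone, 1 C=O (running total 5).
CH2CONHCH2: amide, 1 C=O (running total 6).
CH(COCH3): ketone, 1 C=O (running total 7).
CH(COCH3): ketone, 1 C=O (running total 8).
CH(COOCH3): ester, 1 C=O (running total 9).
CHO: aldehyde, 1 C=O (running total 10).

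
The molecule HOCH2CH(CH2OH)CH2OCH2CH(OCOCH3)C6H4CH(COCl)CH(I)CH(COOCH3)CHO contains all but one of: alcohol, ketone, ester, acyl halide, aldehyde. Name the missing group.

aldehyde: present (CHO — terminal –CHO: carbonyl C bonded to H and C → aldehyde).
ester: present (CH(OCOCH3) — pendant –OC(=O)CH3: an acyloxy group → ester).
alcohol: present (HOCH2 — HO– on an sp³ carbon → alcohol).
acyl halide: present (CH(COCl) — pendant –C(=O)X: carbonyl C bonded to C and halogen → acyl halide).
ketone: absent. In each of CH(OCOCH3) and CH(COOCH3), the C=O is bonded to an –O–C group, which defines an ester, not a ketone. In CHO, the carbonyl carbon carries an H, so it is an aldehyde, not a ketone. In CH(COCl), the C=O is bonded to a halogen, which defines an acyl halide, not a ketone.

ketone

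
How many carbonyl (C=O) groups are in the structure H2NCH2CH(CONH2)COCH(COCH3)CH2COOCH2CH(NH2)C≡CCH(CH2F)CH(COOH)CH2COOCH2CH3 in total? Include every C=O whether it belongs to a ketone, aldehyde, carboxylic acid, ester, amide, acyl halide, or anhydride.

CH(CONH2): amide, 1 C=O (running total 1).
CO: ketone, 1 C=O (running total 2).
CH(COCH3): ketone, 1 C=O (running total 3).
CH2COOCH2: ester, 1 C=O (running total 4).
CH(COOH): carboxylic acid, 1 C=O (running total 5).
CH2COOCH2: ester, 1 C=O (running total 6).

6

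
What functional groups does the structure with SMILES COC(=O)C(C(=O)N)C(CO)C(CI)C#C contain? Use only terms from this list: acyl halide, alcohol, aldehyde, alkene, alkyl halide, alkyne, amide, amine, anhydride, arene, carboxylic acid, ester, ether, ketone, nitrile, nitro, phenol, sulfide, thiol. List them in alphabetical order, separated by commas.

alcohol, alkyl halide, alkyne, amide, ester

CH3O–C(=O)–: carbonyl C bonded to C and to –OCH3 → ester (not ketone + ether).
pendant –CONH2: carbonyl C bonded to C and N → amide.
pendant –CH2OH on an sp³ backbone C → alcohol.
pendant –CH2X: halogen on sp³ carbon → alkyl halide.
C≡C triple bond → alkyne.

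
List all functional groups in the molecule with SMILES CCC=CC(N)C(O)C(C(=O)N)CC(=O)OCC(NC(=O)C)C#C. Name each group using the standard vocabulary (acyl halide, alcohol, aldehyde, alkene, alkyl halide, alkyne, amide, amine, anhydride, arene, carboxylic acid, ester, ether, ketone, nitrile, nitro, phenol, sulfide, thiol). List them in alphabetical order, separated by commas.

C=C double bond → alkene.
–NH2 on an sp³ carbon with no adjacent C=O → amine.
–OH on an sp³ carbon → alcohol (secondary).
pendant –CONH2: carbonyl C bonded to C and N → amide.
–C(=O)–O–C with C on the carbonyl side → ester.
pendant –NHC(=O)CH3: N bonded to a carbonyl → amide (not amine).
C≡C triple bond → alkyne.

alcohol, alkene, alkyne, amide, amine, ester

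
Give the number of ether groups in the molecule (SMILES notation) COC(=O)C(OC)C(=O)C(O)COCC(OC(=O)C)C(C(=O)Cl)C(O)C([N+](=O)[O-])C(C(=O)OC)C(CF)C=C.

2

Reading the structure from left to right:
  CH3OOC: CH3O–C(=O)–: carbonyl C bonded to C and to –OCH3 → ester (not ketone + ether).
  CH(OCH3): pendant –OCH3: C–O–C with sp³ C, no adjacent C=O → ether.
  CO: –C(=O)– with carbon on both sides → ketone.
  CH(OH): –OH on an sp³ carbon → alcohol (secondary).
  CH2OCH2: C–O–C with sp³ carbons on both sides and no adjacent C=O → ether.
  CH(OCOCH3): pendant –OC(=O)CH3: an acyloxy group → ester.
  CH(COCl): pendant –C(=O)X: carbonyl C bonded to C and halogen → acyl halide.
  CH(OH): –OH on an sp³ carbon → alcohol (secondary).
  CH(NO2): –NO2 on an sp³ carbon → nitro (the N=O is not a carbonyl).
  CH(COOCH3): pendant –COOCH3: carbonyl C bonded to C and –OCH3 → ester.
  CH(CH2F): pendant –CH2X: halogen on sp³ carbon → alkyl halide.
  CH=CH2: C=C double bond → alkene.
Ether appears at: CH(OCH3), CH2OCH2 → 2.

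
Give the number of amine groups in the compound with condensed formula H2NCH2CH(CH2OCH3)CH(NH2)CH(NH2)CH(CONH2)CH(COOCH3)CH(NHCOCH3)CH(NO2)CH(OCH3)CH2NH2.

4

Working along the chain:
  H2NCH2: –NH2 on an sp³ carbon with no adjacent C=O → amine.
  CH(CH2OCH3): pendant –CH2OCH3: C–O–C linkage → ether.
  CH(NH2): –NH2 on an sp³ carbon with no adjacent C=O → amine.
  CH(NH2): –NH2 on an sp³ carbon with no adjacent C=O → amine.
  CH(CONH2): pendant –CONH2: carbonyl C bonded to C and N → amide.
  CH(COOCH3): pendant –COOCH3: carbonyl C bonded to C and –OCH3 → ester.
  CH(NHCOCH3): pendant –NHC(=O)CH3: N bonded to a carbonyl → amide (not amine).
  CH(NO2): –NO2 on an sp³ carbon → nitro (the N=O is not a carbonyl).
  CH(OCH3): pendant –OCH3: C–O–C with sp³ C, no adjacent C=O → ether.
  CH2NH2: –NH2 on an sp³ carbon with no adjacent C=O → amine.
Amine appears at: H2NCH2, CH(NH2), CH(NH2), CH2NH2 → 4.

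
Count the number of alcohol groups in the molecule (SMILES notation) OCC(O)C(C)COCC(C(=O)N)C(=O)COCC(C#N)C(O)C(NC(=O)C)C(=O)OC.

3

Reading the structure from left to right:
  HOCH2: HO– on an sp³ carbon → alcohol.
  CH(OH): –OH on an sp³ carbon → alcohol (secondary).
  CH2OCH2: C–O–C with sp³ carbons on both sides and no adjacent C=O → ether.
  CH(CONH2): pendant –CONH2: carbonyl C bonded to C and N → amide.
  CO: –C(=O)– with carbon on both sides → ketone.
  CH2OCH2: C–O–C with sp³ carbons on both sides and no adjacent C=O → ether.
  CH(CN): pendant –C≡N: nitrile.
  CH(OH): –OH on an sp³ carbon → alcohol (secondary).
  CH(NHCOCH3): pendant –NHC(=O)CH3: N bonded to a carbonyl → amide (not amine).
  COOCH3: –C(=O)OCH3: carbonyl C bonded to C and to –OCH3 → ester (not ketone + ether).
Alcohol appears at: HOCH2, CH(OH), CH(OH) → 3.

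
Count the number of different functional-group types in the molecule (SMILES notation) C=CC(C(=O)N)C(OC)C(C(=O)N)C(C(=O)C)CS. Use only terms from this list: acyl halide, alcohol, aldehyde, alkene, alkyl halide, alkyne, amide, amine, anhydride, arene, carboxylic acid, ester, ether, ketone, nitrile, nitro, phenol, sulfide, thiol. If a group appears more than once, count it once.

Working along the chain:
  CH2=CH: C=C double bond → alkene.
  CH(CONH2): pendant –CONH2: carbonyl C bonded to C and N → amide.
  CH(OCH3): pendant –OCH3: C–O–C with sp³ C, no adjacent C=O → ether.
  CH(CONH2): pendant –CONH2: carbonyl C bonded to C and N → amide.
  CH(COCH3): pendant –COCH3: carbonyl C bonded to two carbons → ketone.
  CH2SH: –SH on an sp³ carbon → thiol.
Distinct types present: alkene, amide, ether, ketone, thiol.

5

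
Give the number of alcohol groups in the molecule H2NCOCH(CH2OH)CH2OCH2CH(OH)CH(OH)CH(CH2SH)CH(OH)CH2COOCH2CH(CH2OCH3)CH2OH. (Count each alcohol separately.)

5

Reading the structure from left to right:
  H2NCO: –C(=O)NH2: carbonyl C bonded to C and to N → amide (the N is not a separate amine).
  CH(CH2OH): pendant –CH2OH on an sp³ backbone C → alcohol.
  CH2OCH2: C–O–C with sp³ carbons on both sides and no adjacent C=O → ether.
  CH(OH): –OH on an sp³ carbon → alcohol (secondary).
  CH(OH): –OH on an sp³ carbon → alcohol (secondary).
  CH(CH2SH): pendant –CH2SH → thiol.
  CH(OH): –OH on an sp³ carbon → alcohol (secondary).
  CH2COOCH2: –C(=O)–O–C with C on the carbonyl side → ester.
  CH(CH2OCH3): pendant –CH2OCH3: C–O–C linkage → ether.
  CH2OH: –OH on an sp³ carbon → alcohol.
Alcohol appears at: CH(CH2OH), CH(OH), CH(OH), CH(OH), CH2OH → 5.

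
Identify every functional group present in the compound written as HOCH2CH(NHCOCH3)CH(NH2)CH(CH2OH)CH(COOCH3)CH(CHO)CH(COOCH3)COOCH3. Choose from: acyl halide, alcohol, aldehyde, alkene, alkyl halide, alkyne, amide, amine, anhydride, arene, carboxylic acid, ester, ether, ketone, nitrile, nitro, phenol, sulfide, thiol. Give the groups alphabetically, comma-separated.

alcohol, aldehyde, amide, amine, ester

HO– on an sp³ carbon → alcohol.
pendant –NHC(=O)CH3: N bonded to a carbonyl → amide (not amine).
–NH2 on an sp³ carbon with no adjacent C=O → amine.
pendant –CH2OH on an sp³ backbone C → alcohol.
pendant –COOCH3: carbonyl C bonded to C and –OCH3 → ester.
pendant –CHO: carbonyl C bonded to C and H → aldehyde.
pendant –COOCH3: carbonyl C bonded to C and –OCH3 → ester.
–C(=O)OCH3: carbonyl C bonded to C and to –OCH3 → ester (not ketone + ether).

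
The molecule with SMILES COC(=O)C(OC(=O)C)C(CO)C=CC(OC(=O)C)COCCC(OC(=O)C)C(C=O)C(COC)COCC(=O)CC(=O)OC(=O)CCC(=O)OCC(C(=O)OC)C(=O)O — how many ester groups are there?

6

Reading the structure from left to right:
  CH3OOC: CH3O–C(=O)–: carbonyl C bonded to C and to –OCH3 → ester (not ketone + ether).
  CH(OCOCH3): pendant –OC(=O)CH3: an acyloxy group → ester.
  CH(CH2OH): pendant –CH2OH on an sp³ backbone C → alcohol.
  CH=CH: C=C double bond → alkene.
  CH(OCOCH3): pendant –OC(=O)CH3: an acyloxy group → ester.
  CH2OCH2: C–O–C with sp³ carbons on both sides and no adjacent C=O → ether.
  CH(OCOCH3): pendant –OC(=O)CH3: an acyloxy group → ester.
  CH(CHO): pendant –CHO: carbonyl C bonded to C and H → aldehyde.
  CH(CH2OCH3): pendant –CH2OCH3: C–O–C linkage → ether.
  CH2OCH2: C–O–C with sp³ carbons on both sides and no adjacent C=O → ether.
  CO: –C(=O)– with carbon on both sides → ketone.
  CH2CO-O-COCH2: two acyl groups sharing one oxygen, –C(=O)–O–C(=O)– → anhydride.
  CH2COOCH2: –C(=O)–O–C with C on the carbonyl side → ester.
  CH(COOCH3): pendant –COOCH3: carbonyl C bonded to C and –OCH3 → ester.
  COOH: –COOH: carbonyl C bonded to –OH and C → carboxylic acid (the –OH is not a separate alcohol).
Ester appears at: CH3OOC, CH(OCOCH3), CH(OCOCH3), CH(OCOCH3), CH2COOCH2, CH(COOCH3) → 6.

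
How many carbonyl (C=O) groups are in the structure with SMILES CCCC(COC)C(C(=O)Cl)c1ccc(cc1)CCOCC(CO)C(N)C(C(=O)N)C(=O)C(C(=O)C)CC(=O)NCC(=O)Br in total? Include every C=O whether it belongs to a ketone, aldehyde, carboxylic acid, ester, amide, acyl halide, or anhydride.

6

CH(COCl): acyl halide, 1 C=O (running total 1).
CH(CONH2): amide, 1 C=O (running total 2).
CO: ketone, 1 C=O (running total 3).
CH(COCH3): ketone, 1 C=O (running total 4).
CH2CONHCH2: amide, 1 C=O (running total 5).
COBr: acyl halide, 1 C=O (running total 6).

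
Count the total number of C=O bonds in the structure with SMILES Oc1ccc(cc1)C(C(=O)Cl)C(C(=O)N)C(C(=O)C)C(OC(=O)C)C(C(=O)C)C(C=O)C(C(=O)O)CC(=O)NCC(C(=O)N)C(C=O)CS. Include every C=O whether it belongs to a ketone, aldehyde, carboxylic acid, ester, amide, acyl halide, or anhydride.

CH(COCl): acyl halide, 1 C=O (running total 1).
CH(CONH2): amide, 1 C=O (running total 2).
CH(COCH3): ketone, 1 C=O (running total 3).
CH(OCOCH3): ester, 1 C=O (running total 4).
CH(COCH3): ketone, 1 C=O (running total 5).
CH(CHO): aldehyde, 1 C=O (running total 6).
CH(COOH): carboxylic acid, 1 C=O (running total 7).
CH2CONHCH2: amide, 1 C=O (running total 8).
CH(CONH2): amide, 1 C=O (running total 9).
CH(CHO): aldehyde, 1 C=O (running total 10).

10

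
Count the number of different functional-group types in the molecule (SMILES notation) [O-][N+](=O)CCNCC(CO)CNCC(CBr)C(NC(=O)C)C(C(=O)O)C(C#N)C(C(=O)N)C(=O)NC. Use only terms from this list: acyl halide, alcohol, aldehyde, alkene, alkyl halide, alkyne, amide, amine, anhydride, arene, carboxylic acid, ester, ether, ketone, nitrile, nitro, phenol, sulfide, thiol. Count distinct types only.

Reading the structure from left to right:
  O2NCH2: –NO2 on carbon → nitro group.
  CH2NHCH2: C–N–C with sp³ carbons and no adjacent C=O → amine (secondary).
  CH(CH2OH): pendant –CH2OH on an sp³ backbone C → alcohol.
  CH2NHCH2: C–N–C with sp³ carbons and no adjacent C=O → amine (secondary).
  CH(CH2Br): pendant –CH2X: halogen on sp³ carbon → alkyl halide.
  CH(NHCOCH3): pendant –NHC(=O)CH3: N bonded to a carbonyl → amide (not amine).
  CH(COOH): pendant –COOH: carbonyl C bonded to C and –OH → carboxylic acid.
  CH(CN): pendant –C≡N: nitrile.
  CH(CONH2): pendant –CONH2: carbonyl C bonded to C and N → amide.
  CONHCH3: –C(=O)NHCH3: carbonyl C bonded to C and to N → amide (the N is not an amine).
Distinct types present: alcohol, alkyl halide, amide, amine, carboxylic acid, nitrile, nitro.

7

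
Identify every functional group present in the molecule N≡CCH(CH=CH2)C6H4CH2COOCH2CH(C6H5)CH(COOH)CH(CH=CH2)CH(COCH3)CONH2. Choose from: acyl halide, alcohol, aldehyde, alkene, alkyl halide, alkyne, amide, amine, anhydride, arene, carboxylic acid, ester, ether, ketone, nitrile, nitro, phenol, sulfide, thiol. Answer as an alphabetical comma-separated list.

Taking each segment in turn:
  N≡C: N≡C–: carbon triple-bonded to nitrogen → nitrile.
  CH(CH=CH2): pendant –CH=CH2: C=C double bond → alkene.
  C6H4: para-disubstituted benzene ring → arene.
  CH2COOCH2: –C(=O)–O–C with C on the carbonyl side → ester.
  CH(C6H5): pendant –C6H5: benzene ring → arene.
  CH(COOH): pendant –COOH: carbonyl C bonded to C and –OH → carboxylic acid.
  CH(CH=CH2): pendant –CH=CH2: C=C double bond → alkene.
  CH(COCH3): pendant –COCH3: carbonyl C bonded to two carbons → ketone.
  CONH2: –C(=O)NH2: carbonyl C bonded to C and to N → amide (the N is not a separate amine).

alkene, amide, arene, carboxylic acid, ester, ketone, nitrile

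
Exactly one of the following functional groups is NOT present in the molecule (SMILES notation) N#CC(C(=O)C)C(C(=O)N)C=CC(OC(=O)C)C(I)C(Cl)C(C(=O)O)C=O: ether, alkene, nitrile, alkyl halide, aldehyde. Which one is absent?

aldehyde: present (CHO — terminal –CHO: carbonyl C bonded to H and C → aldehyde).
nitrile: present (N≡C — N≡C–: carbon triple-bonded to nitrogen → nitrile).
alkyl halide: present (CH(I) — halogen on an sp³ carbon → alkyl halide).
alkene: present (CH=CH — C=C double bond → alkene).
ether: absent. In CH(OCOCH3), the C–O–C oxygen is adjacent to a C=O, so it belongs to an ester, not an ether.

ether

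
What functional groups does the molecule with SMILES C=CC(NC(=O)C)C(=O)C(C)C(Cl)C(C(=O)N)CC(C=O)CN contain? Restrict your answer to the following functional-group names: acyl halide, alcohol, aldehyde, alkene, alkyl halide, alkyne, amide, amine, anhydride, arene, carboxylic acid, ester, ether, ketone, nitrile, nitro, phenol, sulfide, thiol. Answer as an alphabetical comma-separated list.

aldehyde, alkene, alkyl halide, amide, amine, ketone

Reading the structure from left to right:
  CH2=CH: C=C double bond → alkene.
  CH(NHCOCH3): pendant –NHC(=O)CH3: N bonded to a carbonyl → amide (not amine).
  CO: –C(=O)– with carbon on both sides → ketone.
  CH(Cl): halogen on an sp³ carbon → alkyl halide.
  CH(CONH2): pendant –CONH2: carbonyl C bonded to C and N → amide.
  CH(CHO): pendant –CHO: carbonyl C bonded to C and H → aldehyde.
  CH2NH2: –NH2 on an sp³ carbon with no adjacent C=O → amine.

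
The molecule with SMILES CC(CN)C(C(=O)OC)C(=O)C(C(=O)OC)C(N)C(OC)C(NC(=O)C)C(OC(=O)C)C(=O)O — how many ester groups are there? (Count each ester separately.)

pendant –CH2NH2: N on sp³ C, no adjacent C=O → amine.
pendant –COOCH3: carbonyl C bonded to C and –OCH3 → ester.
–C(=O)– with carbon on both sides → ketone.
pendant –COOCH3: carbonyl C bonded to C and –OCH3 → ester.
–NH2 on an sp³ carbon with no adjacent C=O → amine.
pendant –OCH3: C–O–C with sp³ C, no adjacent C=O → ether.
pendant –NHC(=O)CH3: N bonded to a carbonyl → amide (not amine).
pendant –OC(=O)CH3: an acyloxy group → ester.
–COOH: carbonyl C bonded to –OH and C → carboxylic acid (the –OH is not a separate alcohol).
Ester appears at: CH(COOCH3), CH(COOCH3), CH(OCOCH3) → 3.

3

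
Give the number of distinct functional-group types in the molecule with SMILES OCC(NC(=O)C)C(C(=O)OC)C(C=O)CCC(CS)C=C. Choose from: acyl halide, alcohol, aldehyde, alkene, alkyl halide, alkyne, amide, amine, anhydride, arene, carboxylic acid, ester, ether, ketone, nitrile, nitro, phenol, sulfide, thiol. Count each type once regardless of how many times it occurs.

6

Reading the structure from left to right:
  HOCH2: HO– on an sp³ carbon → alcohol.
  CH(NHCOCH3): pendant –NHC(=O)CH3: N bonded to a carbonyl → amide (not amine).
  CH(COOCH3): pendant –COOCH3: carbonyl C bonded to C and –OCH3 → ester.
  CH(CHO): pendant –CHO: carbonyl C bonded to C and H → aldehyde.
  CH(CH2SH): pendant –CH2SH → thiol.
  CH=CH2: C=C double bond → alkene.
Distinct types present: alcohol, aldehyde, alkene, amide, ester, thiol.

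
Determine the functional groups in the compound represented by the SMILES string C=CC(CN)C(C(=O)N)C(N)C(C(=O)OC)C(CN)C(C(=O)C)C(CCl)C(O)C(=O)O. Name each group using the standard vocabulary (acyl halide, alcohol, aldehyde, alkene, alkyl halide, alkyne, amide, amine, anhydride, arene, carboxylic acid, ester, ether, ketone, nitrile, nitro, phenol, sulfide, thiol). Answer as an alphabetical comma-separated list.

alcohol, alkene, alkyl halide, amide, amine, carboxylic acid, ester, ketone

C=C double bond → alkene.
pendant –CH2NH2: N on sp³ C, no adjacent C=O → amine.
pendant –CONH2: carbonyl C bonded to C and N → amide.
–NH2 on an sp³ carbon with no adjacent C=O → amine.
pendant –COOCH3: carbonyl C bonded to C and –OCH3 → ester.
pendant –CH2NH2: N on sp³ C, no adjacent C=O → amine.
pendant –COCH3: carbonyl C bonded to two carbons → ketone.
pendant –CH2X: halogen on sp³ carbon → alkyl halide.
–OH on an sp³ carbon → alcohol (secondary).
–COOH: carbonyl C bonded to –OH and C → carboxylic acid (the –OH is not a separate alcohol).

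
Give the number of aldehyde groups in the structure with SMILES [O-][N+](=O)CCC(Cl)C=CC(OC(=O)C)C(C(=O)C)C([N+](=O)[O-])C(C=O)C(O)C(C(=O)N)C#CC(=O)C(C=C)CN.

1

Working along the chain:
  O2NCH2: –NO2 on carbon → nitro group.
  CH(Cl): halogen on an sp³ carbon → alkyl halide.
  CH=CH: C=C double bond → alkene.
  CH(OCOCH3): pendant –OC(=O)CH3: an acyloxy group → ester.
  CH(COCH3): pendant –COCH3: carbonyl C bonded to two carbons → ketone.
  CH(NO2): –NO2 on an sp³ carbon → nitro (the N=O is not a carbonyl).
  CH(CHO): pendant –CHO: carbonyl C bonded to C and H → aldehyde.
  CH(OH): –OH on an sp³ carbon → alcohol (secondary).
  CH(CONH2): pendant –CONH2: carbonyl C bonded to C and N → amide.
  C≡C: C≡C triple bond → alkyne.
  CO: –C(=O)– with carbon on both sides → ketone.
  CH(CH=CH2): pendant –CH=CH2: C=C double bond → alkene.
  CH2NH2: –NH2 on an sp³ carbon with no adjacent C=O → amine.
Aldehyde appears at: CH(CHO) → 1.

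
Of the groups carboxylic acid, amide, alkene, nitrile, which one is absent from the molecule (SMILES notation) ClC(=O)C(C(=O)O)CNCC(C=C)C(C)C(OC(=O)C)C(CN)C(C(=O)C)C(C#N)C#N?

amide

nitrile: present (CH(CN) — pendant –C≡N: nitrile).
carboxylic acid: present (CH(COOH) — pendant –COOH: carbonyl C bonded to C and –OH → carboxylic acid).
alkene: present (CH(CH=CH2) — pendant –CH=CH2: C=C double bond → alkene).
amide: no segment matches this pattern.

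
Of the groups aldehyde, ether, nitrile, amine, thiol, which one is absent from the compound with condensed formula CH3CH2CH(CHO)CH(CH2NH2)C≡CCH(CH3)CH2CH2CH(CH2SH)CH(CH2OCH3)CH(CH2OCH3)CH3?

aldehyde: present (CH(CHO) — pendant –CHO: carbonyl C bonded to C and H → aldehyde).
amine: present (CH(CH2NH2) — pendant –CH2NH2: N on sp³ C, no adjacent C=O → amine).
thiol: present (CH(CH2SH) — pendant –CH2SH → thiol).
ether: present (CH(CH2OCH3) — pendant –CH2OCH3: C–O–C linkage → ether).
nitrile: absent. In C≡C, the triple bond is C≡C, not C≡N.

nitrile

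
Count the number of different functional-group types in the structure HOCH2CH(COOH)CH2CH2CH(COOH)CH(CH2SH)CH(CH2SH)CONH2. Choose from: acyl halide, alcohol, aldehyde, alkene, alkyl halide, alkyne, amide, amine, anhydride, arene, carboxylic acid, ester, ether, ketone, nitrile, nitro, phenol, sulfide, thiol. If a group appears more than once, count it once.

HO– on an sp³ carbon → alcohol.
pendant –COOH: carbonyl C bonded to C and –OH → carboxylic acid.
pendant –COOH: carbonyl C bonded to C and –OH → carboxylic acid.
pendant –CH2SH → thiol.
pendant –CH2SH → thiol.
–C(=O)NH2: carbonyl C bonded to C and to N → amide (the N is not a separate amine).
Distinct types present: alcohol, amide, carboxylic acid, thiol.

4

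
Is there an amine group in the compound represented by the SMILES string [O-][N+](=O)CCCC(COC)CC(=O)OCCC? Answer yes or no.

no

–NO2 on carbon → nitro group.
pendant –CH2OCH3: C–O–C linkage → ether.
–C(=O)–O–C with C on the carbonyl side → ester.
The groups actually present are: ester, ether, nitro.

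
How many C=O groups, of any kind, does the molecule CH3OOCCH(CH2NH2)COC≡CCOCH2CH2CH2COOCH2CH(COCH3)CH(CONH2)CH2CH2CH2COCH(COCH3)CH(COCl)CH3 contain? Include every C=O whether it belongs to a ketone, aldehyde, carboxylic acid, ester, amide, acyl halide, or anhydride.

CH3OOC: ester, 1 C=O (running total 1).
CO: ketone, 1 C=O (running total 2).
CO: ketone, 1 C=O (running total 3).
CH2COOCH2: ester, 1 C=O (running total 4).
CH(COCH3): ketone, 1 C=O (running total 5).
CH(CONH2): amide, 1 C=O (running total 6).
CO: ketone, 1 C=O (running total 7).
CH(COCH3): ketone, 1 C=O (running total 8).
CH(COCl): acyl halide, 1 C=O (running total 9).

9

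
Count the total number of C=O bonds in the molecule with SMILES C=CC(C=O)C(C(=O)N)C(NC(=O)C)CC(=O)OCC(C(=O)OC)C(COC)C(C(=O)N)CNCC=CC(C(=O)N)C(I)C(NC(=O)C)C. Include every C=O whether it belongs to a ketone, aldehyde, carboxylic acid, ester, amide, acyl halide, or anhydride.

8

CH(CHO): aldehyde, 1 C=O (running total 1).
CH(CONH2): amide, 1 C=O (running total 2).
CH(NHCOCH3): amide, 1 C=O (running total 3).
CH2COOCH2: ester, 1 C=O (running total 4).
CH(COOCH3): ester, 1 C=O (running total 5).
CH(CONH2): amide, 1 C=O (running total 6).
CH(CONH2): amide, 1 C=O (running total 7).
CH(NHCOCH3): amide, 1 C=O (running total 8).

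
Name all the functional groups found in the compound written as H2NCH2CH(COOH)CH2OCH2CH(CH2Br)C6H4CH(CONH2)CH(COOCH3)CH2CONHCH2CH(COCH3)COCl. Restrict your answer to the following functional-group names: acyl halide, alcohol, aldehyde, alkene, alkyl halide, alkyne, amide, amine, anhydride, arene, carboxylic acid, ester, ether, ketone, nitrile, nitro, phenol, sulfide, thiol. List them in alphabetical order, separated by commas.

Taking each segment in turn:
  H2NCH2: –NH2 on an sp³ carbon with no adjacent C=O → amine.
  CH(COOH): pendant –COOH: carbonyl C bonded to C and –OH → carboxylic acid.
  CH2OCH2: C–O–C with sp³ carbons on both sides and no adjacent C=O → ether.
  CH(CH2Br): pendant –CH2X: halogen on sp³ carbon → alkyl halide.
  C6H4: para-disubstituted benzene ring → arene.
  CH(CONH2): pendant –CONH2: carbonyl C bonded to C and N → amide.
  CH(COOCH3): pendant –COOCH3: carbonyl C bonded to C and –OCH3 → ester.
  CH2CONHCH2: –C(=O)–N– linkage → amide (the N is not an amine).
  CH(COCH3): pendant –COCH3: carbonyl C bonded to two carbons → ketone.
  COCl: –C(=O)Cl: carbonyl C bonded to C and to a halogen → acyl halide (not alkyl halide).

acyl halide, alkyl halide, amide, amine, arene, carboxylic acid, ester, ether, ketone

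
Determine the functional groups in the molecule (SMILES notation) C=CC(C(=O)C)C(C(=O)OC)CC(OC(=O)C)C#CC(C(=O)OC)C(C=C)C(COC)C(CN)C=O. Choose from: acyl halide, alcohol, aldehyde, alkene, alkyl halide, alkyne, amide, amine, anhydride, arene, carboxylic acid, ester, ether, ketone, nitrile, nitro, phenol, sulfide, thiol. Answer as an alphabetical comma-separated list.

aldehyde, alkene, alkyne, amine, ester, ether, ketone

Working along the chain:
  CH2=CH: C=C double bond → alkene.
  CH(COCH3): pendant –COCH3: carbonyl C bonded to two carbons → ketone.
  CH(COOCH3): pendant –COOCH3: carbonyl C bonded to C and –OCH3 → ester.
  CH(OCOCH3): pendant –OC(=O)CH3: an acyloxy group → ester.
  C≡C: C≡C triple bond → alkyne.
  CH(COOCH3): pendant –COOCH3: carbonyl C bonded to C and –OCH3 → ester.
  CH(CH=CH2): pendant –CH=CH2: C=C double bond → alkene.
  CH(CH2OCH3): pendant –CH2OCH3: C–O–C linkage → ether.
  CH(CH2NH2): pendant –CH2NH2: N on sp³ C, no adjacent C=O → amine.
  CHO: terminal –CHO: carbonyl C bonded to H and C → aldehyde.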